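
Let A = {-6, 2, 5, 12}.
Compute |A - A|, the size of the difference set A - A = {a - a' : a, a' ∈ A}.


A - A = {a - a' : a, a' ∈ A}; |A| = 4.
Bounds: 2|A|-1 ≤ |A - A| ≤ |A|² - |A| + 1, i.e. 7 ≤ |A - A| ≤ 13.
Note: 0 ∈ A - A always (from a - a). The set is symmetric: if d ∈ A - A then -d ∈ A - A.
Enumerate nonzero differences d = a - a' with a > a' (then include -d):
Positive differences: {3, 7, 8, 10, 11, 18}
Full difference set: {0} ∪ (positive diffs) ∪ (negative diffs).
|A - A| = 1 + 2·6 = 13 (matches direct enumeration: 13).

|A - A| = 13


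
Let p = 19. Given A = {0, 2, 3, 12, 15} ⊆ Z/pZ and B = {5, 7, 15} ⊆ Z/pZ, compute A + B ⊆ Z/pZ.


Work in Z/19Z: reduce every sum a + b modulo 19.
Enumerate all 15 pairs:
a = 0: 0+5=5, 0+7=7, 0+15=15
a = 2: 2+5=7, 2+7=9, 2+15=17
a = 3: 3+5=8, 3+7=10, 3+15=18
a = 12: 12+5=17, 12+7=0, 12+15=8
a = 15: 15+5=1, 15+7=3, 15+15=11
Distinct residues collected: {0, 1, 3, 5, 7, 8, 9, 10, 11, 15, 17, 18}
|A + B| = 12 (out of 19 total residues).

A + B = {0, 1, 3, 5, 7, 8, 9, 10, 11, 15, 17, 18}


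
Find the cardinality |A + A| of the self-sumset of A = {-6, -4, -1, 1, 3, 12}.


A + A = {a + a' : a, a' ∈ A}; |A| = 6.
General bounds: 2|A| - 1 ≤ |A + A| ≤ |A|(|A|+1)/2, i.e. 11 ≤ |A + A| ≤ 21.
Lower bound 2|A|-1 is attained iff A is an arithmetic progression.
Enumerate sums a + a' for a ≤ a' (symmetric, so this suffices):
a = -6: -6+-6=-12, -6+-4=-10, -6+-1=-7, -6+1=-5, -6+3=-3, -6+12=6
a = -4: -4+-4=-8, -4+-1=-5, -4+1=-3, -4+3=-1, -4+12=8
a = -1: -1+-1=-2, -1+1=0, -1+3=2, -1+12=11
a = 1: 1+1=2, 1+3=4, 1+12=13
a = 3: 3+3=6, 3+12=15
a = 12: 12+12=24
Distinct sums: {-12, -10, -8, -7, -5, -3, -2, -1, 0, 2, 4, 6, 8, 11, 13, 15, 24}
|A + A| = 17

|A + A| = 17


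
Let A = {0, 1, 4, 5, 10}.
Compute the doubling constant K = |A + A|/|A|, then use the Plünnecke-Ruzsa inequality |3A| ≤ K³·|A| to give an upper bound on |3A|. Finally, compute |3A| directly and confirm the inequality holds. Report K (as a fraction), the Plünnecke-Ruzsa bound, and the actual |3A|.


|A| = 5.
Step 1: Compute A + A by enumerating all 25 pairs.
A + A = {0, 1, 2, 4, 5, 6, 8, 9, 10, 11, 14, 15, 20}, so |A + A| = 13.
Step 2: Doubling constant K = |A + A|/|A| = 13/5 = 13/5 ≈ 2.6000.
Step 3: Plünnecke-Ruzsa gives |3A| ≤ K³·|A| = (2.6000)³ · 5 ≈ 87.8800.
Step 4: Compute 3A = A + A + A directly by enumerating all triples (a,b,c) ∈ A³; |3A| = 24.
Step 5: Check 24 ≤ 87.8800? Yes ✓.

K = 13/5, Plünnecke-Ruzsa bound K³|A| ≈ 87.8800, |3A| = 24, inequality holds.


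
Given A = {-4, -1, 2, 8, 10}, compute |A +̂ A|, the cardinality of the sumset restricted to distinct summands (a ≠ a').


Restricted sumset: A +̂ A = {a + a' : a ∈ A, a' ∈ A, a ≠ a'}.
Equivalently, take A + A and drop any sum 2a that is achievable ONLY as a + a for a ∈ A (i.e. sums representable only with equal summands).
Enumerate pairs (a, a') with a < a' (symmetric, so each unordered pair gives one sum; this covers all a ≠ a'):
  -4 + -1 = -5
  -4 + 2 = -2
  -4 + 8 = 4
  -4 + 10 = 6
  -1 + 2 = 1
  -1 + 8 = 7
  -1 + 10 = 9
  2 + 8 = 10
  2 + 10 = 12
  8 + 10 = 18
Collected distinct sums: {-5, -2, 1, 4, 6, 7, 9, 10, 12, 18}
|A +̂ A| = 10
(Reference bound: |A +̂ A| ≥ 2|A| - 3 for |A| ≥ 2, with |A| = 5 giving ≥ 7.)

|A +̂ A| = 10


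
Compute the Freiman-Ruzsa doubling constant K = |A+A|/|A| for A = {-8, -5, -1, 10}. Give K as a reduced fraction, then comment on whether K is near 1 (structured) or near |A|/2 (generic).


|A| = 4.
Compute A + A by enumerating all 16 pairs.
A + A = {-16, -13, -10, -9, -6, -2, 2, 5, 9, 20}, so |A + A| = 10.
K = |A + A| / |A| = 10/4 = 5/2 ≈ 2.5000.
Reference: AP of size 4 gives K = 7/4 ≈ 1.7500; a fully generic set of size 4 gives K ≈ 2.5000.

|A| = 4, |A + A| = 10, K = 10/4 = 5/2.


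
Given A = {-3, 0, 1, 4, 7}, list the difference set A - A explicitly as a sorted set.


A - A = {a - a' : a, a' ∈ A}.
Compute a - a' for each ordered pair (a, a'):
a = -3: -3--3=0, -3-0=-3, -3-1=-4, -3-4=-7, -3-7=-10
a = 0: 0--3=3, 0-0=0, 0-1=-1, 0-4=-4, 0-7=-7
a = 1: 1--3=4, 1-0=1, 1-1=0, 1-4=-3, 1-7=-6
a = 4: 4--3=7, 4-0=4, 4-1=3, 4-4=0, 4-7=-3
a = 7: 7--3=10, 7-0=7, 7-1=6, 7-4=3, 7-7=0
Collecting distinct values (and noting 0 appears from a-a):
A - A = {-10, -7, -6, -4, -3, -1, 0, 1, 3, 4, 6, 7, 10}
|A - A| = 13

A - A = {-10, -7, -6, -4, -3, -1, 0, 1, 3, 4, 6, 7, 10}


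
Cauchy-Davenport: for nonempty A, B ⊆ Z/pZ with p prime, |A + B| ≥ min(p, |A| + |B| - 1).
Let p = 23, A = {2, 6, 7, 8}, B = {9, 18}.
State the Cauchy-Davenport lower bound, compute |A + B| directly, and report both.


Cauchy-Davenport: |A + B| ≥ min(p, |A| + |B| - 1) for A, B nonempty in Z/pZ.
|A| = 4, |B| = 2, p = 23.
CD lower bound = min(23, 4 + 2 - 1) = min(23, 5) = 5.
Compute A + B mod 23 directly:
a = 2: 2+9=11, 2+18=20
a = 6: 6+9=15, 6+18=1
a = 7: 7+9=16, 7+18=2
a = 8: 8+9=17, 8+18=3
A + B = {1, 2, 3, 11, 15, 16, 17, 20}, so |A + B| = 8.
Verify: 8 ≥ 5? Yes ✓.

CD lower bound = 5, actual |A + B| = 8.


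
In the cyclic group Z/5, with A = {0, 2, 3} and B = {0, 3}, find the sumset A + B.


Work in Z/5Z: reduce every sum a + b modulo 5.
Enumerate all 6 pairs:
a = 0: 0+0=0, 0+3=3
a = 2: 2+0=2, 2+3=0
a = 3: 3+0=3, 3+3=1
Distinct residues collected: {0, 1, 2, 3}
|A + B| = 4 (out of 5 total residues).

A + B = {0, 1, 2, 3}


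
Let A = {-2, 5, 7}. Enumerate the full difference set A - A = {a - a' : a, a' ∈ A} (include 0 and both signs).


A - A = {a - a' : a, a' ∈ A}.
Compute a - a' for each ordered pair (a, a'):
a = -2: -2--2=0, -2-5=-7, -2-7=-9
a = 5: 5--2=7, 5-5=0, 5-7=-2
a = 7: 7--2=9, 7-5=2, 7-7=0
Collecting distinct values (and noting 0 appears from a-a):
A - A = {-9, -7, -2, 0, 2, 7, 9}
|A - A| = 7

A - A = {-9, -7, -2, 0, 2, 7, 9}


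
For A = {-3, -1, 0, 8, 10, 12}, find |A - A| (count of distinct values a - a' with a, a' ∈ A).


A - A = {a - a' : a, a' ∈ A}; |A| = 6.
Bounds: 2|A|-1 ≤ |A - A| ≤ |A|² - |A| + 1, i.e. 11 ≤ |A - A| ≤ 31.
Note: 0 ∈ A - A always (from a - a). The set is symmetric: if d ∈ A - A then -d ∈ A - A.
Enumerate nonzero differences d = a - a' with a > a' (then include -d):
Positive differences: {1, 2, 3, 4, 8, 9, 10, 11, 12, 13, 15}
Full difference set: {0} ∪ (positive diffs) ∪ (negative diffs).
|A - A| = 1 + 2·11 = 23 (matches direct enumeration: 23).

|A - A| = 23


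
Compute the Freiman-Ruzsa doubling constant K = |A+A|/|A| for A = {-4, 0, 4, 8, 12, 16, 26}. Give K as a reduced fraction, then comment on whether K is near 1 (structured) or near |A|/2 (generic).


|A| = 7.
Compute A + A by enumerating all 49 pairs.
A + A = {-8, -4, 0, 4, 8, 12, 16, 20, 22, 24, 26, 28, 30, 32, 34, 38, 42, 52}, so |A + A| = 18.
K = |A + A| / |A| = 18/7 (already in lowest terms) ≈ 2.5714.
Reference: AP of size 7 gives K = 13/7 ≈ 1.8571; a fully generic set of size 7 gives K ≈ 4.0000.

|A| = 7, |A + A| = 18, K = 18/7.


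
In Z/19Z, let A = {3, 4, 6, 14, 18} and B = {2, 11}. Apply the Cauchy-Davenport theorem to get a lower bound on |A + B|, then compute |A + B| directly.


Cauchy-Davenport: |A + B| ≥ min(p, |A| + |B| - 1) for A, B nonempty in Z/pZ.
|A| = 5, |B| = 2, p = 19.
CD lower bound = min(19, 5 + 2 - 1) = min(19, 6) = 6.
Compute A + B mod 19 directly:
a = 3: 3+2=5, 3+11=14
a = 4: 4+2=6, 4+11=15
a = 6: 6+2=8, 6+11=17
a = 14: 14+2=16, 14+11=6
a = 18: 18+2=1, 18+11=10
A + B = {1, 5, 6, 8, 10, 14, 15, 16, 17}, so |A + B| = 9.
Verify: 9 ≥ 6? Yes ✓.

CD lower bound = 6, actual |A + B| = 9.


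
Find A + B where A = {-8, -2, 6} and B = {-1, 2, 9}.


A + B = {a + b : a ∈ A, b ∈ B}.
Enumerate all |A|·|B| = 3·3 = 9 pairs (a, b) and collect distinct sums.
a = -8: -8+-1=-9, -8+2=-6, -8+9=1
a = -2: -2+-1=-3, -2+2=0, -2+9=7
a = 6: 6+-1=5, 6+2=8, 6+9=15
Collecting distinct sums: A + B = {-9, -6, -3, 0, 1, 5, 7, 8, 15}
|A + B| = 9

A + B = {-9, -6, -3, 0, 1, 5, 7, 8, 15}


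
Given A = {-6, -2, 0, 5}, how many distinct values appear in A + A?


A + A = {a + a' : a, a' ∈ A}; |A| = 4.
General bounds: 2|A| - 1 ≤ |A + A| ≤ |A|(|A|+1)/2, i.e. 7 ≤ |A + A| ≤ 10.
Lower bound 2|A|-1 is attained iff A is an arithmetic progression.
Enumerate sums a + a' for a ≤ a' (symmetric, so this suffices):
a = -6: -6+-6=-12, -6+-2=-8, -6+0=-6, -6+5=-1
a = -2: -2+-2=-4, -2+0=-2, -2+5=3
a = 0: 0+0=0, 0+5=5
a = 5: 5+5=10
Distinct sums: {-12, -8, -6, -4, -2, -1, 0, 3, 5, 10}
|A + A| = 10

|A + A| = 10


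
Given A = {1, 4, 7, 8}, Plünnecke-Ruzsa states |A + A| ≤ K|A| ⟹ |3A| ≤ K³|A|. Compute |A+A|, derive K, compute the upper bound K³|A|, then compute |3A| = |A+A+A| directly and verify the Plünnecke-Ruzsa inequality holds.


|A| = 4.
Step 1: Compute A + A by enumerating all 16 pairs.
A + A = {2, 5, 8, 9, 11, 12, 14, 15, 16}, so |A + A| = 9.
Step 2: Doubling constant K = |A + A|/|A| = 9/4 = 9/4 ≈ 2.2500.
Step 3: Plünnecke-Ruzsa gives |3A| ≤ K³·|A| = (2.2500)³ · 4 ≈ 45.5625.
Step 4: Compute 3A = A + A + A directly by enumerating all triples (a,b,c) ∈ A³; |3A| = 16.
Step 5: Check 16 ≤ 45.5625? Yes ✓.

K = 9/4, Plünnecke-Ruzsa bound K³|A| ≈ 45.5625, |3A| = 16, inequality holds.


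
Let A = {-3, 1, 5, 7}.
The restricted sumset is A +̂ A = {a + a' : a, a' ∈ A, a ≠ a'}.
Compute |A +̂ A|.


Restricted sumset: A +̂ A = {a + a' : a ∈ A, a' ∈ A, a ≠ a'}.
Equivalently, take A + A and drop any sum 2a that is achievable ONLY as a + a for a ∈ A (i.e. sums representable only with equal summands).
Enumerate pairs (a, a') with a < a' (symmetric, so each unordered pair gives one sum; this covers all a ≠ a'):
  -3 + 1 = -2
  -3 + 5 = 2
  -3 + 7 = 4
  1 + 5 = 6
  1 + 7 = 8
  5 + 7 = 12
Collected distinct sums: {-2, 2, 4, 6, 8, 12}
|A +̂ A| = 6
(Reference bound: |A +̂ A| ≥ 2|A| - 3 for |A| ≥ 2, with |A| = 4 giving ≥ 5.)

|A +̂ A| = 6


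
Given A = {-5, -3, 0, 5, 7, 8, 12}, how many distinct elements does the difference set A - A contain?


A - A = {a - a' : a, a' ∈ A}; |A| = 7.
Bounds: 2|A|-1 ≤ |A - A| ≤ |A|² - |A| + 1, i.e. 13 ≤ |A - A| ≤ 43.
Note: 0 ∈ A - A always (from a - a). The set is symmetric: if d ∈ A - A then -d ∈ A - A.
Enumerate nonzero differences d = a - a' with a > a' (then include -d):
Positive differences: {1, 2, 3, 4, 5, 7, 8, 10, 11, 12, 13, 15, 17}
Full difference set: {0} ∪ (positive diffs) ∪ (negative diffs).
|A - A| = 1 + 2·13 = 27 (matches direct enumeration: 27).

|A - A| = 27


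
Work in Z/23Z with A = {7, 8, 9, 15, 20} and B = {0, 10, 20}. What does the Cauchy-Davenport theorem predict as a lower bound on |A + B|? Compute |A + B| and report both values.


Cauchy-Davenport: |A + B| ≥ min(p, |A| + |B| - 1) for A, B nonempty in Z/pZ.
|A| = 5, |B| = 3, p = 23.
CD lower bound = min(23, 5 + 3 - 1) = min(23, 7) = 7.
Compute A + B mod 23 directly:
a = 7: 7+0=7, 7+10=17, 7+20=4
a = 8: 8+0=8, 8+10=18, 8+20=5
a = 9: 9+0=9, 9+10=19, 9+20=6
a = 15: 15+0=15, 15+10=2, 15+20=12
a = 20: 20+0=20, 20+10=7, 20+20=17
A + B = {2, 4, 5, 6, 7, 8, 9, 12, 15, 17, 18, 19, 20}, so |A + B| = 13.
Verify: 13 ≥ 7? Yes ✓.

CD lower bound = 7, actual |A + B| = 13.


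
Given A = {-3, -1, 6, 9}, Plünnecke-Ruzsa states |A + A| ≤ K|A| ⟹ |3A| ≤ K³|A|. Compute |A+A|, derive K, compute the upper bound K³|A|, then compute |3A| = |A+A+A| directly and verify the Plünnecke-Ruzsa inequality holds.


|A| = 4.
Step 1: Compute A + A by enumerating all 16 pairs.
A + A = {-6, -4, -2, 3, 5, 6, 8, 12, 15, 18}, so |A + A| = 10.
Step 2: Doubling constant K = |A + A|/|A| = 10/4 = 10/4 ≈ 2.5000.
Step 3: Plünnecke-Ruzsa gives |3A| ≤ K³·|A| = (2.5000)³ · 4 ≈ 62.5000.
Step 4: Compute 3A = A + A + A directly by enumerating all triples (a,b,c) ∈ A³; |3A| = 20.
Step 5: Check 20 ≤ 62.5000? Yes ✓.

K = 10/4, Plünnecke-Ruzsa bound K³|A| ≈ 62.5000, |3A| = 20, inequality holds.


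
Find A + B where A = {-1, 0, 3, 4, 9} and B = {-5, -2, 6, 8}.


A + B = {a + b : a ∈ A, b ∈ B}.
Enumerate all |A|·|B| = 5·4 = 20 pairs (a, b) and collect distinct sums.
a = -1: -1+-5=-6, -1+-2=-3, -1+6=5, -1+8=7
a = 0: 0+-5=-5, 0+-2=-2, 0+6=6, 0+8=8
a = 3: 3+-5=-2, 3+-2=1, 3+6=9, 3+8=11
a = 4: 4+-5=-1, 4+-2=2, 4+6=10, 4+8=12
a = 9: 9+-5=4, 9+-2=7, 9+6=15, 9+8=17
Collecting distinct sums: A + B = {-6, -5, -3, -2, -1, 1, 2, 4, 5, 6, 7, 8, 9, 10, 11, 12, 15, 17}
|A + B| = 18

A + B = {-6, -5, -3, -2, -1, 1, 2, 4, 5, 6, 7, 8, 9, 10, 11, 12, 15, 17}


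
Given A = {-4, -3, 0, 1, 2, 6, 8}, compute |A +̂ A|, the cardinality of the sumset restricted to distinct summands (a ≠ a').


Restricted sumset: A +̂ A = {a + a' : a ∈ A, a' ∈ A, a ≠ a'}.
Equivalently, take A + A and drop any sum 2a that is achievable ONLY as a + a for a ∈ A (i.e. sums representable only with equal summands).
Enumerate pairs (a, a') with a < a' (symmetric, so each unordered pair gives one sum; this covers all a ≠ a'):
  -4 + -3 = -7
  -4 + 0 = -4
  -4 + 1 = -3
  -4 + 2 = -2
  -4 + 6 = 2
  -4 + 8 = 4
  -3 + 0 = -3
  -3 + 1 = -2
  -3 + 2 = -1
  -3 + 6 = 3
  -3 + 8 = 5
  0 + 1 = 1
  0 + 2 = 2
  0 + 6 = 6
  0 + 8 = 8
  1 + 2 = 3
  1 + 6 = 7
  1 + 8 = 9
  2 + 6 = 8
  2 + 8 = 10
  6 + 8 = 14
Collected distinct sums: {-7, -4, -3, -2, -1, 1, 2, 3, 4, 5, 6, 7, 8, 9, 10, 14}
|A +̂ A| = 16
(Reference bound: |A +̂ A| ≥ 2|A| - 3 for |A| ≥ 2, with |A| = 7 giving ≥ 11.)

|A +̂ A| = 16


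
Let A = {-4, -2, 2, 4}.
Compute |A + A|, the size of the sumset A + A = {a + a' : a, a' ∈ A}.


A + A = {a + a' : a, a' ∈ A}; |A| = 4.
General bounds: 2|A| - 1 ≤ |A + A| ≤ |A|(|A|+1)/2, i.e. 7 ≤ |A + A| ≤ 10.
Lower bound 2|A|-1 is attained iff A is an arithmetic progression.
Enumerate sums a + a' for a ≤ a' (symmetric, so this suffices):
a = -4: -4+-4=-8, -4+-2=-6, -4+2=-2, -4+4=0
a = -2: -2+-2=-4, -2+2=0, -2+4=2
a = 2: 2+2=4, 2+4=6
a = 4: 4+4=8
Distinct sums: {-8, -6, -4, -2, 0, 2, 4, 6, 8}
|A + A| = 9

|A + A| = 9


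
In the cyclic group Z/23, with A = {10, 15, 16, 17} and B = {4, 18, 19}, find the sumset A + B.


Work in Z/23Z: reduce every sum a + b modulo 23.
Enumerate all 12 pairs:
a = 10: 10+4=14, 10+18=5, 10+19=6
a = 15: 15+4=19, 15+18=10, 15+19=11
a = 16: 16+4=20, 16+18=11, 16+19=12
a = 17: 17+4=21, 17+18=12, 17+19=13
Distinct residues collected: {5, 6, 10, 11, 12, 13, 14, 19, 20, 21}
|A + B| = 10 (out of 23 total residues).

A + B = {5, 6, 10, 11, 12, 13, 14, 19, 20, 21}


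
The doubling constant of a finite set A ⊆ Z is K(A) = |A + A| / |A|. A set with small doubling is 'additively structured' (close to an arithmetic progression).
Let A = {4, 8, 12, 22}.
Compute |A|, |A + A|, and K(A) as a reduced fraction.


|A| = 4.
Compute A + A by enumerating all 16 pairs.
A + A = {8, 12, 16, 20, 24, 26, 30, 34, 44}, so |A + A| = 9.
K = |A + A| / |A| = 9/4 (already in lowest terms) ≈ 2.2500.
Reference: AP of size 4 gives K = 7/4 ≈ 1.7500; a fully generic set of size 4 gives K ≈ 2.5000.

|A| = 4, |A + A| = 9, K = 9/4.


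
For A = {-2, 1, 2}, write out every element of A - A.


A - A = {a - a' : a, a' ∈ A}.
Compute a - a' for each ordered pair (a, a'):
a = -2: -2--2=0, -2-1=-3, -2-2=-4
a = 1: 1--2=3, 1-1=0, 1-2=-1
a = 2: 2--2=4, 2-1=1, 2-2=0
Collecting distinct values (and noting 0 appears from a-a):
A - A = {-4, -3, -1, 0, 1, 3, 4}
|A - A| = 7

A - A = {-4, -3, -1, 0, 1, 3, 4}


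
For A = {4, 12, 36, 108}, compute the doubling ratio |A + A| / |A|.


|A| = 4.
Compute A + A by enumerating all 16 pairs.
A + A = {8, 16, 24, 40, 48, 72, 112, 120, 144, 216}, so |A + A| = 10.
K = |A + A| / |A| = 10/4 = 5/2 ≈ 2.5000.
Reference: AP of size 4 gives K = 7/4 ≈ 1.7500; a fully generic set of size 4 gives K ≈ 2.5000.

|A| = 4, |A + A| = 10, K = 10/4 = 5/2.


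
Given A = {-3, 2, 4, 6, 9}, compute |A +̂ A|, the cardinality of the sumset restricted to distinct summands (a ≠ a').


Restricted sumset: A +̂ A = {a + a' : a ∈ A, a' ∈ A, a ≠ a'}.
Equivalently, take A + A and drop any sum 2a that is achievable ONLY as a + a for a ∈ A (i.e. sums representable only with equal summands).
Enumerate pairs (a, a') with a < a' (symmetric, so each unordered pair gives one sum; this covers all a ≠ a'):
  -3 + 2 = -1
  -3 + 4 = 1
  -3 + 6 = 3
  -3 + 9 = 6
  2 + 4 = 6
  2 + 6 = 8
  2 + 9 = 11
  4 + 6 = 10
  4 + 9 = 13
  6 + 9 = 15
Collected distinct sums: {-1, 1, 3, 6, 8, 10, 11, 13, 15}
|A +̂ A| = 9
(Reference bound: |A +̂ A| ≥ 2|A| - 3 for |A| ≥ 2, with |A| = 5 giving ≥ 7.)

|A +̂ A| = 9


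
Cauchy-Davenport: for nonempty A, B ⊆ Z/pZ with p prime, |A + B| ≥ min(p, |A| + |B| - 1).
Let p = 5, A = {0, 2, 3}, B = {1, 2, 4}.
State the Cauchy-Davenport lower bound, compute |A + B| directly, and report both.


Cauchy-Davenport: |A + B| ≥ min(p, |A| + |B| - 1) for A, B nonempty in Z/pZ.
|A| = 3, |B| = 3, p = 5.
CD lower bound = min(5, 3 + 3 - 1) = min(5, 5) = 5.
Compute A + B mod 5 directly:
a = 0: 0+1=1, 0+2=2, 0+4=4
a = 2: 2+1=3, 2+2=4, 2+4=1
a = 3: 3+1=4, 3+2=0, 3+4=2
A + B = {0, 1, 2, 3, 4}, so |A + B| = 5.
Verify: 5 ≥ 5? Yes ✓.

CD lower bound = 5, actual |A + B| = 5.


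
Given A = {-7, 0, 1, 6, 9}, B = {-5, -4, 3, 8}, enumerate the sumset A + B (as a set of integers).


A + B = {a + b : a ∈ A, b ∈ B}.
Enumerate all |A|·|B| = 5·4 = 20 pairs (a, b) and collect distinct sums.
a = -7: -7+-5=-12, -7+-4=-11, -7+3=-4, -7+8=1
a = 0: 0+-5=-5, 0+-4=-4, 0+3=3, 0+8=8
a = 1: 1+-5=-4, 1+-4=-3, 1+3=4, 1+8=9
a = 6: 6+-5=1, 6+-4=2, 6+3=9, 6+8=14
a = 9: 9+-5=4, 9+-4=5, 9+3=12, 9+8=17
Collecting distinct sums: A + B = {-12, -11, -5, -4, -3, 1, 2, 3, 4, 5, 8, 9, 12, 14, 17}
|A + B| = 15

A + B = {-12, -11, -5, -4, -3, 1, 2, 3, 4, 5, 8, 9, 12, 14, 17}


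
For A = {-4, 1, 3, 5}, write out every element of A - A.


A - A = {a - a' : a, a' ∈ A}.
Compute a - a' for each ordered pair (a, a'):
a = -4: -4--4=0, -4-1=-5, -4-3=-7, -4-5=-9
a = 1: 1--4=5, 1-1=0, 1-3=-2, 1-5=-4
a = 3: 3--4=7, 3-1=2, 3-3=0, 3-5=-2
a = 5: 5--4=9, 5-1=4, 5-3=2, 5-5=0
Collecting distinct values (and noting 0 appears from a-a):
A - A = {-9, -7, -5, -4, -2, 0, 2, 4, 5, 7, 9}
|A - A| = 11

A - A = {-9, -7, -5, -4, -2, 0, 2, 4, 5, 7, 9}


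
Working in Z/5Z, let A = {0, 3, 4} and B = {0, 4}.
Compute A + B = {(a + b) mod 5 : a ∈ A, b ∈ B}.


Work in Z/5Z: reduce every sum a + b modulo 5.
Enumerate all 6 pairs:
a = 0: 0+0=0, 0+4=4
a = 3: 3+0=3, 3+4=2
a = 4: 4+0=4, 4+4=3
Distinct residues collected: {0, 2, 3, 4}
|A + B| = 4 (out of 5 total residues).

A + B = {0, 2, 3, 4}


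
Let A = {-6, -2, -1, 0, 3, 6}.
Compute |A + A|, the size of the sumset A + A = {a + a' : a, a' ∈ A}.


A + A = {a + a' : a, a' ∈ A}; |A| = 6.
General bounds: 2|A| - 1 ≤ |A + A| ≤ |A|(|A|+1)/2, i.e. 11 ≤ |A + A| ≤ 21.
Lower bound 2|A|-1 is attained iff A is an arithmetic progression.
Enumerate sums a + a' for a ≤ a' (symmetric, so this suffices):
a = -6: -6+-6=-12, -6+-2=-8, -6+-1=-7, -6+0=-6, -6+3=-3, -6+6=0
a = -2: -2+-2=-4, -2+-1=-3, -2+0=-2, -2+3=1, -2+6=4
a = -1: -1+-1=-2, -1+0=-1, -1+3=2, -1+6=5
a = 0: 0+0=0, 0+3=3, 0+6=6
a = 3: 3+3=6, 3+6=9
a = 6: 6+6=12
Distinct sums: {-12, -8, -7, -6, -4, -3, -2, -1, 0, 1, 2, 3, 4, 5, 6, 9, 12}
|A + A| = 17

|A + A| = 17


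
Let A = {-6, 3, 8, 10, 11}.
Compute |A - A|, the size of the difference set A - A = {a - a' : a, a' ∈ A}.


A - A = {a - a' : a, a' ∈ A}; |A| = 5.
Bounds: 2|A|-1 ≤ |A - A| ≤ |A|² - |A| + 1, i.e. 9 ≤ |A - A| ≤ 21.
Note: 0 ∈ A - A always (from a - a). The set is symmetric: if d ∈ A - A then -d ∈ A - A.
Enumerate nonzero differences d = a - a' with a > a' (then include -d):
Positive differences: {1, 2, 3, 5, 7, 8, 9, 14, 16, 17}
Full difference set: {0} ∪ (positive diffs) ∪ (negative diffs).
|A - A| = 1 + 2·10 = 21 (matches direct enumeration: 21).

|A - A| = 21


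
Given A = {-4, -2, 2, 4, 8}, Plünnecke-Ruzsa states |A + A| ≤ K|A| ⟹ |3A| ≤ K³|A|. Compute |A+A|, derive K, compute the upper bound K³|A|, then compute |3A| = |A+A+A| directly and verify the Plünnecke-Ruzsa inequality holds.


|A| = 5.
Step 1: Compute A + A by enumerating all 25 pairs.
A + A = {-8, -6, -4, -2, 0, 2, 4, 6, 8, 10, 12, 16}, so |A + A| = 12.
Step 2: Doubling constant K = |A + A|/|A| = 12/5 = 12/5 ≈ 2.4000.
Step 3: Plünnecke-Ruzsa gives |3A| ≤ K³·|A| = (2.4000)³ · 5 ≈ 69.1200.
Step 4: Compute 3A = A + A + A directly by enumerating all triples (a,b,c) ∈ A³; |3A| = 18.
Step 5: Check 18 ≤ 69.1200? Yes ✓.

K = 12/5, Plünnecke-Ruzsa bound K³|A| ≈ 69.1200, |3A| = 18, inequality holds.


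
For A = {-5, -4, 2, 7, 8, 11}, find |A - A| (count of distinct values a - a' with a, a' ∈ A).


A - A = {a - a' : a, a' ∈ A}; |A| = 6.
Bounds: 2|A|-1 ≤ |A - A| ≤ |A|² - |A| + 1, i.e. 11 ≤ |A - A| ≤ 31.
Note: 0 ∈ A - A always (from a - a). The set is symmetric: if d ∈ A - A then -d ∈ A - A.
Enumerate nonzero differences d = a - a' with a > a' (then include -d):
Positive differences: {1, 3, 4, 5, 6, 7, 9, 11, 12, 13, 15, 16}
Full difference set: {0} ∪ (positive diffs) ∪ (negative diffs).
|A - A| = 1 + 2·12 = 25 (matches direct enumeration: 25).

|A - A| = 25


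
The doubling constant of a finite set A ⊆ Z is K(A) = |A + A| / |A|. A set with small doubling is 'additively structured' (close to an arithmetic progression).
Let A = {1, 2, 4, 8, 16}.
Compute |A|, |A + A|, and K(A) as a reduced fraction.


|A| = 5.
Compute A + A by enumerating all 25 pairs.
A + A = {2, 3, 4, 5, 6, 8, 9, 10, 12, 16, 17, 18, 20, 24, 32}, so |A + A| = 15.
K = |A + A| / |A| = 15/5 = 3/1 ≈ 3.0000.
Reference: AP of size 5 gives K = 9/5 ≈ 1.8000; a fully generic set of size 5 gives K ≈ 3.0000.

|A| = 5, |A + A| = 15, K = 15/5 = 3/1.


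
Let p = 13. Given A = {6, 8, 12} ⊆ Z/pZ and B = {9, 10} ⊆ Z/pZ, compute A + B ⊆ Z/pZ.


Work in Z/13Z: reduce every sum a + b modulo 13.
Enumerate all 6 pairs:
a = 6: 6+9=2, 6+10=3
a = 8: 8+9=4, 8+10=5
a = 12: 12+9=8, 12+10=9
Distinct residues collected: {2, 3, 4, 5, 8, 9}
|A + B| = 6 (out of 13 total residues).

A + B = {2, 3, 4, 5, 8, 9}


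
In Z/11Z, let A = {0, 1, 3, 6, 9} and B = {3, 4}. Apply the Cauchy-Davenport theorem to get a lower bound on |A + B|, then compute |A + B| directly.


Cauchy-Davenport: |A + B| ≥ min(p, |A| + |B| - 1) for A, B nonempty in Z/pZ.
|A| = 5, |B| = 2, p = 11.
CD lower bound = min(11, 5 + 2 - 1) = min(11, 6) = 6.
Compute A + B mod 11 directly:
a = 0: 0+3=3, 0+4=4
a = 1: 1+3=4, 1+4=5
a = 3: 3+3=6, 3+4=7
a = 6: 6+3=9, 6+4=10
a = 9: 9+3=1, 9+4=2
A + B = {1, 2, 3, 4, 5, 6, 7, 9, 10}, so |A + B| = 9.
Verify: 9 ≥ 6? Yes ✓.

CD lower bound = 6, actual |A + B| = 9.


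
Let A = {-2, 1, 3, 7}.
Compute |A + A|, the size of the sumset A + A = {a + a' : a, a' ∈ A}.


A + A = {a + a' : a, a' ∈ A}; |A| = 4.
General bounds: 2|A| - 1 ≤ |A + A| ≤ |A|(|A|+1)/2, i.e. 7 ≤ |A + A| ≤ 10.
Lower bound 2|A|-1 is attained iff A is an arithmetic progression.
Enumerate sums a + a' for a ≤ a' (symmetric, so this suffices):
a = -2: -2+-2=-4, -2+1=-1, -2+3=1, -2+7=5
a = 1: 1+1=2, 1+3=4, 1+7=8
a = 3: 3+3=6, 3+7=10
a = 7: 7+7=14
Distinct sums: {-4, -1, 1, 2, 4, 5, 6, 8, 10, 14}
|A + A| = 10

|A + A| = 10


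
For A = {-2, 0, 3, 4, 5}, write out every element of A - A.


A - A = {a - a' : a, a' ∈ A}.
Compute a - a' for each ordered pair (a, a'):
a = -2: -2--2=0, -2-0=-2, -2-3=-5, -2-4=-6, -2-5=-7
a = 0: 0--2=2, 0-0=0, 0-3=-3, 0-4=-4, 0-5=-5
a = 3: 3--2=5, 3-0=3, 3-3=0, 3-4=-1, 3-5=-2
a = 4: 4--2=6, 4-0=4, 4-3=1, 4-4=0, 4-5=-1
a = 5: 5--2=7, 5-0=5, 5-3=2, 5-4=1, 5-5=0
Collecting distinct values (and noting 0 appears from a-a):
A - A = {-7, -6, -5, -4, -3, -2, -1, 0, 1, 2, 3, 4, 5, 6, 7}
|A - A| = 15

A - A = {-7, -6, -5, -4, -3, -2, -1, 0, 1, 2, 3, 4, 5, 6, 7}


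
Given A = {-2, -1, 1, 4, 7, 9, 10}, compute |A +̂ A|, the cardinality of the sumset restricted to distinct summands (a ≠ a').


Restricted sumset: A +̂ A = {a + a' : a ∈ A, a' ∈ A, a ≠ a'}.
Equivalently, take A + A and drop any sum 2a that is achievable ONLY as a + a for a ∈ A (i.e. sums representable only with equal summands).
Enumerate pairs (a, a') with a < a' (symmetric, so each unordered pair gives one sum; this covers all a ≠ a'):
  -2 + -1 = -3
  -2 + 1 = -1
  -2 + 4 = 2
  -2 + 7 = 5
  -2 + 9 = 7
  -2 + 10 = 8
  -1 + 1 = 0
  -1 + 4 = 3
  -1 + 7 = 6
  -1 + 9 = 8
  -1 + 10 = 9
  1 + 4 = 5
  1 + 7 = 8
  1 + 9 = 10
  1 + 10 = 11
  4 + 7 = 11
  4 + 9 = 13
  4 + 10 = 14
  7 + 9 = 16
  7 + 10 = 17
  9 + 10 = 19
Collected distinct sums: {-3, -1, 0, 2, 3, 5, 6, 7, 8, 9, 10, 11, 13, 14, 16, 17, 19}
|A +̂ A| = 17
(Reference bound: |A +̂ A| ≥ 2|A| - 3 for |A| ≥ 2, with |A| = 7 giving ≥ 11.)

|A +̂ A| = 17


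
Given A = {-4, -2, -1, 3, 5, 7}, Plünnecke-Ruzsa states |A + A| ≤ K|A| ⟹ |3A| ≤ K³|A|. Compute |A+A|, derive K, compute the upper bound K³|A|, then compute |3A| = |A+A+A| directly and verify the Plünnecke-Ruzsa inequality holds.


|A| = 6.
Step 1: Compute A + A by enumerating all 36 pairs.
A + A = {-8, -6, -5, -4, -3, -2, -1, 1, 2, 3, 4, 5, 6, 8, 10, 12, 14}, so |A + A| = 17.
Step 2: Doubling constant K = |A + A|/|A| = 17/6 = 17/6 ≈ 2.8333.
Step 3: Plünnecke-Ruzsa gives |3A| ≤ K³·|A| = (2.8333)³ · 6 ≈ 136.4722.
Step 4: Compute 3A = A + A + A directly by enumerating all triples (a,b,c) ∈ A³; |3A| = 29.
Step 5: Check 29 ≤ 136.4722? Yes ✓.

K = 17/6, Plünnecke-Ruzsa bound K³|A| ≈ 136.4722, |3A| = 29, inequality holds.


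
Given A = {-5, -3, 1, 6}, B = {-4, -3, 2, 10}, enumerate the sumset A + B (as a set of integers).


A + B = {a + b : a ∈ A, b ∈ B}.
Enumerate all |A|·|B| = 4·4 = 16 pairs (a, b) and collect distinct sums.
a = -5: -5+-4=-9, -5+-3=-8, -5+2=-3, -5+10=5
a = -3: -3+-4=-7, -3+-3=-6, -3+2=-1, -3+10=7
a = 1: 1+-4=-3, 1+-3=-2, 1+2=3, 1+10=11
a = 6: 6+-4=2, 6+-3=3, 6+2=8, 6+10=16
Collecting distinct sums: A + B = {-9, -8, -7, -6, -3, -2, -1, 2, 3, 5, 7, 8, 11, 16}
|A + B| = 14

A + B = {-9, -8, -7, -6, -3, -2, -1, 2, 3, 5, 7, 8, 11, 16}


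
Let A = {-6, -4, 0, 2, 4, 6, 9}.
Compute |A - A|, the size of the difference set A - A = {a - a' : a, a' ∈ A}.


A - A = {a - a' : a, a' ∈ A}; |A| = 7.
Bounds: 2|A|-1 ≤ |A - A| ≤ |A|² - |A| + 1, i.e. 13 ≤ |A - A| ≤ 43.
Note: 0 ∈ A - A always (from a - a). The set is symmetric: if d ∈ A - A then -d ∈ A - A.
Enumerate nonzero differences d = a - a' with a > a' (then include -d):
Positive differences: {2, 3, 4, 5, 6, 7, 8, 9, 10, 12, 13, 15}
Full difference set: {0} ∪ (positive diffs) ∪ (negative diffs).
|A - A| = 1 + 2·12 = 25 (matches direct enumeration: 25).

|A - A| = 25


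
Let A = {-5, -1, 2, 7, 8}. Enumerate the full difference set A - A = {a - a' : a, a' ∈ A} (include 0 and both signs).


A - A = {a - a' : a, a' ∈ A}.
Compute a - a' for each ordered pair (a, a'):
a = -5: -5--5=0, -5--1=-4, -5-2=-7, -5-7=-12, -5-8=-13
a = -1: -1--5=4, -1--1=0, -1-2=-3, -1-7=-8, -1-8=-9
a = 2: 2--5=7, 2--1=3, 2-2=0, 2-7=-5, 2-8=-6
a = 7: 7--5=12, 7--1=8, 7-2=5, 7-7=0, 7-8=-1
a = 8: 8--5=13, 8--1=9, 8-2=6, 8-7=1, 8-8=0
Collecting distinct values (and noting 0 appears from a-a):
A - A = {-13, -12, -9, -8, -7, -6, -5, -4, -3, -1, 0, 1, 3, 4, 5, 6, 7, 8, 9, 12, 13}
|A - A| = 21

A - A = {-13, -12, -9, -8, -7, -6, -5, -4, -3, -1, 0, 1, 3, 4, 5, 6, 7, 8, 9, 12, 13}


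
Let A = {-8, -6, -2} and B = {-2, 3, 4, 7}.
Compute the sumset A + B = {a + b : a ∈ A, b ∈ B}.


A + B = {a + b : a ∈ A, b ∈ B}.
Enumerate all |A|·|B| = 3·4 = 12 pairs (a, b) and collect distinct sums.
a = -8: -8+-2=-10, -8+3=-5, -8+4=-4, -8+7=-1
a = -6: -6+-2=-8, -6+3=-3, -6+4=-2, -6+7=1
a = -2: -2+-2=-4, -2+3=1, -2+4=2, -2+7=5
Collecting distinct sums: A + B = {-10, -8, -5, -4, -3, -2, -1, 1, 2, 5}
|A + B| = 10

A + B = {-10, -8, -5, -4, -3, -2, -1, 1, 2, 5}


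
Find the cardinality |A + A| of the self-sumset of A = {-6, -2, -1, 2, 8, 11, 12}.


A + A = {a + a' : a, a' ∈ A}; |A| = 7.
General bounds: 2|A| - 1 ≤ |A + A| ≤ |A|(|A|+1)/2, i.e. 13 ≤ |A + A| ≤ 28.
Lower bound 2|A|-1 is attained iff A is an arithmetic progression.
Enumerate sums a + a' for a ≤ a' (symmetric, so this suffices):
a = -6: -6+-6=-12, -6+-2=-8, -6+-1=-7, -6+2=-4, -6+8=2, -6+11=5, -6+12=6
a = -2: -2+-2=-4, -2+-1=-3, -2+2=0, -2+8=6, -2+11=9, -2+12=10
a = -1: -1+-1=-2, -1+2=1, -1+8=7, -1+11=10, -1+12=11
a = 2: 2+2=4, 2+8=10, 2+11=13, 2+12=14
a = 8: 8+8=16, 8+11=19, 8+12=20
a = 11: 11+11=22, 11+12=23
a = 12: 12+12=24
Distinct sums: {-12, -8, -7, -4, -3, -2, 0, 1, 2, 4, 5, 6, 7, 9, 10, 11, 13, 14, 16, 19, 20, 22, 23, 24}
|A + A| = 24

|A + A| = 24


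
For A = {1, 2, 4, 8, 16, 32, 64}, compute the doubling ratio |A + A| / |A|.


|A| = 7.
Compute A + A by enumerating all 49 pairs.
A + A = {2, 3, 4, 5, 6, 8, 9, 10, 12, 16, 17, 18, 20, 24, 32, 33, 34, 36, 40, 48, 64, 65, 66, 68, 72, 80, 96, 128}, so |A + A| = 28.
K = |A + A| / |A| = 28/7 = 4/1 ≈ 4.0000.
Reference: AP of size 7 gives K = 13/7 ≈ 1.8571; a fully generic set of size 7 gives K ≈ 4.0000.

|A| = 7, |A + A| = 28, K = 28/7 = 4/1.


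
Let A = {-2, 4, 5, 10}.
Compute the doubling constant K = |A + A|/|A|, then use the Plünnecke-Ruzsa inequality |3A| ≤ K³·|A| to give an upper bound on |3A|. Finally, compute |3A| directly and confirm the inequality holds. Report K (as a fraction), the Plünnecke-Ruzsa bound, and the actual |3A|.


|A| = 4.
Step 1: Compute A + A by enumerating all 16 pairs.
A + A = {-4, 2, 3, 8, 9, 10, 14, 15, 20}, so |A + A| = 9.
Step 2: Doubling constant K = |A + A|/|A| = 9/4 = 9/4 ≈ 2.2500.
Step 3: Plünnecke-Ruzsa gives |3A| ≤ K³·|A| = (2.2500)³ · 4 ≈ 45.5625.
Step 4: Compute 3A = A + A + A directly by enumerating all triples (a,b,c) ∈ A³; |3A| = 16.
Step 5: Check 16 ≤ 45.5625? Yes ✓.

K = 9/4, Plünnecke-Ruzsa bound K³|A| ≈ 45.5625, |3A| = 16, inequality holds.


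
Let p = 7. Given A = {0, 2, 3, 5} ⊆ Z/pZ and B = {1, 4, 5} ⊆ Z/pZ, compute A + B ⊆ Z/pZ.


Work in Z/7Z: reduce every sum a + b modulo 7.
Enumerate all 12 pairs:
a = 0: 0+1=1, 0+4=4, 0+5=5
a = 2: 2+1=3, 2+4=6, 2+5=0
a = 3: 3+1=4, 3+4=0, 3+5=1
a = 5: 5+1=6, 5+4=2, 5+5=3
Distinct residues collected: {0, 1, 2, 3, 4, 5, 6}
|A + B| = 7 (out of 7 total residues).

A + B = {0, 1, 2, 3, 4, 5, 6}


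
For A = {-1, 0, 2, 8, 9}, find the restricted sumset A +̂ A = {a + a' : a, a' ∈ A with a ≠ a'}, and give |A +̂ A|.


Restricted sumset: A +̂ A = {a + a' : a ∈ A, a' ∈ A, a ≠ a'}.
Equivalently, take A + A and drop any sum 2a that is achievable ONLY as a + a for a ∈ A (i.e. sums representable only with equal summands).
Enumerate pairs (a, a') with a < a' (symmetric, so each unordered pair gives one sum; this covers all a ≠ a'):
  -1 + 0 = -1
  -1 + 2 = 1
  -1 + 8 = 7
  -1 + 9 = 8
  0 + 2 = 2
  0 + 8 = 8
  0 + 9 = 9
  2 + 8 = 10
  2 + 9 = 11
  8 + 9 = 17
Collected distinct sums: {-1, 1, 2, 7, 8, 9, 10, 11, 17}
|A +̂ A| = 9
(Reference bound: |A +̂ A| ≥ 2|A| - 3 for |A| ≥ 2, with |A| = 5 giving ≥ 7.)

|A +̂ A| = 9


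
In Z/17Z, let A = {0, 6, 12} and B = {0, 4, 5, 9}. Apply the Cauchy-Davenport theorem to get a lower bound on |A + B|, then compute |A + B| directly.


Cauchy-Davenport: |A + B| ≥ min(p, |A| + |B| - 1) for A, B nonempty in Z/pZ.
|A| = 3, |B| = 4, p = 17.
CD lower bound = min(17, 3 + 4 - 1) = min(17, 6) = 6.
Compute A + B mod 17 directly:
a = 0: 0+0=0, 0+4=4, 0+5=5, 0+9=9
a = 6: 6+0=6, 6+4=10, 6+5=11, 6+9=15
a = 12: 12+0=12, 12+4=16, 12+5=0, 12+9=4
A + B = {0, 4, 5, 6, 9, 10, 11, 12, 15, 16}, so |A + B| = 10.
Verify: 10 ≥ 6? Yes ✓.

CD lower bound = 6, actual |A + B| = 10.


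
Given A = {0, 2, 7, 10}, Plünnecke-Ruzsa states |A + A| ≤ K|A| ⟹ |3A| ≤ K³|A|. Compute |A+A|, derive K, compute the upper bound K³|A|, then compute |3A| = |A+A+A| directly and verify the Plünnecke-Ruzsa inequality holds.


|A| = 4.
Step 1: Compute A + A by enumerating all 16 pairs.
A + A = {0, 2, 4, 7, 9, 10, 12, 14, 17, 20}, so |A + A| = 10.
Step 2: Doubling constant K = |A + A|/|A| = 10/4 = 10/4 ≈ 2.5000.
Step 3: Plünnecke-Ruzsa gives |3A| ≤ K³·|A| = (2.5000)³ · 4 ≈ 62.5000.
Step 4: Compute 3A = A + A + A directly by enumerating all triples (a,b,c) ∈ A³; |3A| = 19.
Step 5: Check 19 ≤ 62.5000? Yes ✓.

K = 10/4, Plünnecke-Ruzsa bound K³|A| ≈ 62.5000, |3A| = 19, inequality holds.


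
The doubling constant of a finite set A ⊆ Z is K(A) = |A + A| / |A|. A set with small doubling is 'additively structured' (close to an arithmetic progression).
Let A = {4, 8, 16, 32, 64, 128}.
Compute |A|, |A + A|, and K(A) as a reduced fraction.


|A| = 6.
Compute A + A by enumerating all 36 pairs.
A + A = {8, 12, 16, 20, 24, 32, 36, 40, 48, 64, 68, 72, 80, 96, 128, 132, 136, 144, 160, 192, 256}, so |A + A| = 21.
K = |A + A| / |A| = 21/6 = 7/2 ≈ 3.5000.
Reference: AP of size 6 gives K = 11/6 ≈ 1.8333; a fully generic set of size 6 gives K ≈ 3.5000.

|A| = 6, |A + A| = 21, K = 21/6 = 7/2.


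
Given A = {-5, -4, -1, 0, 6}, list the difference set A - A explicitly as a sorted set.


A - A = {a - a' : a, a' ∈ A}.
Compute a - a' for each ordered pair (a, a'):
a = -5: -5--5=0, -5--4=-1, -5--1=-4, -5-0=-5, -5-6=-11
a = -4: -4--5=1, -4--4=0, -4--1=-3, -4-0=-4, -4-6=-10
a = -1: -1--5=4, -1--4=3, -1--1=0, -1-0=-1, -1-6=-7
a = 0: 0--5=5, 0--4=4, 0--1=1, 0-0=0, 0-6=-6
a = 6: 6--5=11, 6--4=10, 6--1=7, 6-0=6, 6-6=0
Collecting distinct values (and noting 0 appears from a-a):
A - A = {-11, -10, -7, -6, -5, -4, -3, -1, 0, 1, 3, 4, 5, 6, 7, 10, 11}
|A - A| = 17

A - A = {-11, -10, -7, -6, -5, -4, -3, -1, 0, 1, 3, 4, 5, 6, 7, 10, 11}


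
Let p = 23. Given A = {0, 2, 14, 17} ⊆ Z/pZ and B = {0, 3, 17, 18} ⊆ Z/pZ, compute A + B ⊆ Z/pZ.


Work in Z/23Z: reduce every sum a + b modulo 23.
Enumerate all 16 pairs:
a = 0: 0+0=0, 0+3=3, 0+17=17, 0+18=18
a = 2: 2+0=2, 2+3=5, 2+17=19, 2+18=20
a = 14: 14+0=14, 14+3=17, 14+17=8, 14+18=9
a = 17: 17+0=17, 17+3=20, 17+17=11, 17+18=12
Distinct residues collected: {0, 2, 3, 5, 8, 9, 11, 12, 14, 17, 18, 19, 20}
|A + B| = 13 (out of 23 total residues).

A + B = {0, 2, 3, 5, 8, 9, 11, 12, 14, 17, 18, 19, 20}


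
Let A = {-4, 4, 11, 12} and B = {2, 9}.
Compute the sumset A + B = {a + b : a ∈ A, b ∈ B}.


A + B = {a + b : a ∈ A, b ∈ B}.
Enumerate all |A|·|B| = 4·2 = 8 pairs (a, b) and collect distinct sums.
a = -4: -4+2=-2, -4+9=5
a = 4: 4+2=6, 4+9=13
a = 11: 11+2=13, 11+9=20
a = 12: 12+2=14, 12+9=21
Collecting distinct sums: A + B = {-2, 5, 6, 13, 14, 20, 21}
|A + B| = 7

A + B = {-2, 5, 6, 13, 14, 20, 21}


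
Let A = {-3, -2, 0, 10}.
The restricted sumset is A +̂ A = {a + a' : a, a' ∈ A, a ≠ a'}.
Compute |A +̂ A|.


Restricted sumset: A +̂ A = {a + a' : a ∈ A, a' ∈ A, a ≠ a'}.
Equivalently, take A + A and drop any sum 2a that is achievable ONLY as a + a for a ∈ A (i.e. sums representable only with equal summands).
Enumerate pairs (a, a') with a < a' (symmetric, so each unordered pair gives one sum; this covers all a ≠ a'):
  -3 + -2 = -5
  -3 + 0 = -3
  -3 + 10 = 7
  -2 + 0 = -2
  -2 + 10 = 8
  0 + 10 = 10
Collected distinct sums: {-5, -3, -2, 7, 8, 10}
|A +̂ A| = 6
(Reference bound: |A +̂ A| ≥ 2|A| - 3 for |A| ≥ 2, with |A| = 4 giving ≥ 5.)

|A +̂ A| = 6


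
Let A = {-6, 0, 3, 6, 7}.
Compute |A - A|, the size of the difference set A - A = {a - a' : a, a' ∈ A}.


A - A = {a - a' : a, a' ∈ A}; |A| = 5.
Bounds: 2|A|-1 ≤ |A - A| ≤ |A|² - |A| + 1, i.e. 9 ≤ |A - A| ≤ 21.
Note: 0 ∈ A - A always (from a - a). The set is symmetric: if d ∈ A - A then -d ∈ A - A.
Enumerate nonzero differences d = a - a' with a > a' (then include -d):
Positive differences: {1, 3, 4, 6, 7, 9, 12, 13}
Full difference set: {0} ∪ (positive diffs) ∪ (negative diffs).
|A - A| = 1 + 2·8 = 17 (matches direct enumeration: 17).

|A - A| = 17


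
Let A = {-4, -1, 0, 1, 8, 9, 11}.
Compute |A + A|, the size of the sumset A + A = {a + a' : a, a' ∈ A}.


A + A = {a + a' : a, a' ∈ A}; |A| = 7.
General bounds: 2|A| - 1 ≤ |A + A| ≤ |A|(|A|+1)/2, i.e. 13 ≤ |A + A| ≤ 28.
Lower bound 2|A|-1 is attained iff A is an arithmetic progression.
Enumerate sums a + a' for a ≤ a' (symmetric, so this suffices):
a = -4: -4+-4=-8, -4+-1=-5, -4+0=-4, -4+1=-3, -4+8=4, -4+9=5, -4+11=7
a = -1: -1+-1=-2, -1+0=-1, -1+1=0, -1+8=7, -1+9=8, -1+11=10
a = 0: 0+0=0, 0+1=1, 0+8=8, 0+9=9, 0+11=11
a = 1: 1+1=2, 1+8=9, 1+9=10, 1+11=12
a = 8: 8+8=16, 8+9=17, 8+11=19
a = 9: 9+9=18, 9+11=20
a = 11: 11+11=22
Distinct sums: {-8, -5, -4, -3, -2, -1, 0, 1, 2, 4, 5, 7, 8, 9, 10, 11, 12, 16, 17, 18, 19, 20, 22}
|A + A| = 23

|A + A| = 23


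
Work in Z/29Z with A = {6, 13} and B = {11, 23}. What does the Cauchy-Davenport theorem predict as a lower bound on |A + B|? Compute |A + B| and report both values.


Cauchy-Davenport: |A + B| ≥ min(p, |A| + |B| - 1) for A, B nonempty in Z/pZ.
|A| = 2, |B| = 2, p = 29.
CD lower bound = min(29, 2 + 2 - 1) = min(29, 3) = 3.
Compute A + B mod 29 directly:
a = 6: 6+11=17, 6+23=0
a = 13: 13+11=24, 13+23=7
A + B = {0, 7, 17, 24}, so |A + B| = 4.
Verify: 4 ≥ 3? Yes ✓.

CD lower bound = 3, actual |A + B| = 4.


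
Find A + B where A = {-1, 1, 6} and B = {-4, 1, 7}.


A + B = {a + b : a ∈ A, b ∈ B}.
Enumerate all |A|·|B| = 3·3 = 9 pairs (a, b) and collect distinct sums.
a = -1: -1+-4=-5, -1+1=0, -1+7=6
a = 1: 1+-4=-3, 1+1=2, 1+7=8
a = 6: 6+-4=2, 6+1=7, 6+7=13
Collecting distinct sums: A + B = {-5, -3, 0, 2, 6, 7, 8, 13}
|A + B| = 8

A + B = {-5, -3, 0, 2, 6, 7, 8, 13}


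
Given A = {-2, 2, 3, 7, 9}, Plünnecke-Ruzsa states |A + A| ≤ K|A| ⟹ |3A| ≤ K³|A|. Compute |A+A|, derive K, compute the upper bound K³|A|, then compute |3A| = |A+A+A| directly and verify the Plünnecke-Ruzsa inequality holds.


|A| = 5.
Step 1: Compute A + A by enumerating all 25 pairs.
A + A = {-4, 0, 1, 4, 5, 6, 7, 9, 10, 11, 12, 14, 16, 18}, so |A + A| = 14.
Step 2: Doubling constant K = |A + A|/|A| = 14/5 = 14/5 ≈ 2.8000.
Step 3: Plünnecke-Ruzsa gives |3A| ≤ K³·|A| = (2.8000)³ · 5 ≈ 109.7600.
Step 4: Compute 3A = A + A + A directly by enumerating all triples (a,b,c) ∈ A³; |3A| = 26.
Step 5: Check 26 ≤ 109.7600? Yes ✓.

K = 14/5, Plünnecke-Ruzsa bound K³|A| ≈ 109.7600, |3A| = 26, inequality holds.


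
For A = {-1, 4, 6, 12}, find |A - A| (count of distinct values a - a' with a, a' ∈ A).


A - A = {a - a' : a, a' ∈ A}; |A| = 4.
Bounds: 2|A|-1 ≤ |A - A| ≤ |A|² - |A| + 1, i.e. 7 ≤ |A - A| ≤ 13.
Note: 0 ∈ A - A always (from a - a). The set is symmetric: if d ∈ A - A then -d ∈ A - A.
Enumerate nonzero differences d = a - a' with a > a' (then include -d):
Positive differences: {2, 5, 6, 7, 8, 13}
Full difference set: {0} ∪ (positive diffs) ∪ (negative diffs).
|A - A| = 1 + 2·6 = 13 (matches direct enumeration: 13).

|A - A| = 13


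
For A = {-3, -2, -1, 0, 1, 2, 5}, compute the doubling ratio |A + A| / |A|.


|A| = 7.
Compute A + A by enumerating all 49 pairs.
A + A = {-6, -5, -4, -3, -2, -1, 0, 1, 2, 3, 4, 5, 6, 7, 10}, so |A + A| = 15.
K = |A + A| / |A| = 15/7 (already in lowest terms) ≈ 2.1429.
Reference: AP of size 7 gives K = 13/7 ≈ 1.8571; a fully generic set of size 7 gives K ≈ 4.0000.

|A| = 7, |A + A| = 15, K = 15/7.


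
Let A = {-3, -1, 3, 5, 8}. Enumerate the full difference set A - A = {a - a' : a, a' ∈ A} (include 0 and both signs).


A - A = {a - a' : a, a' ∈ A}.
Compute a - a' for each ordered pair (a, a'):
a = -3: -3--3=0, -3--1=-2, -3-3=-6, -3-5=-8, -3-8=-11
a = -1: -1--3=2, -1--1=0, -1-3=-4, -1-5=-6, -1-8=-9
a = 3: 3--3=6, 3--1=4, 3-3=0, 3-5=-2, 3-8=-5
a = 5: 5--3=8, 5--1=6, 5-3=2, 5-5=0, 5-8=-3
a = 8: 8--3=11, 8--1=9, 8-3=5, 8-5=3, 8-8=0
Collecting distinct values (and noting 0 appears from a-a):
A - A = {-11, -9, -8, -6, -5, -4, -3, -2, 0, 2, 3, 4, 5, 6, 8, 9, 11}
|A - A| = 17

A - A = {-11, -9, -8, -6, -5, -4, -3, -2, 0, 2, 3, 4, 5, 6, 8, 9, 11}


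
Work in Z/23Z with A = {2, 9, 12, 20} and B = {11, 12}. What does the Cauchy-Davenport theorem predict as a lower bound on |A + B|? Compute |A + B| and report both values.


Cauchy-Davenport: |A + B| ≥ min(p, |A| + |B| - 1) for A, B nonempty in Z/pZ.
|A| = 4, |B| = 2, p = 23.
CD lower bound = min(23, 4 + 2 - 1) = min(23, 5) = 5.
Compute A + B mod 23 directly:
a = 2: 2+11=13, 2+12=14
a = 9: 9+11=20, 9+12=21
a = 12: 12+11=0, 12+12=1
a = 20: 20+11=8, 20+12=9
A + B = {0, 1, 8, 9, 13, 14, 20, 21}, so |A + B| = 8.
Verify: 8 ≥ 5? Yes ✓.

CD lower bound = 5, actual |A + B| = 8.
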